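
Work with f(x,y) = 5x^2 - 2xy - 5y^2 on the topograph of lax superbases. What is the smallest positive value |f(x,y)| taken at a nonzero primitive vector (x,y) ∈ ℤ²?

descent: ρ → (-5,2,5)  [lands on river]
river: ρ → (5,8,-2)
river: ρ → (-2,8,5)
river: ρ → (5,2,-5)
river: ρ → (-5,8,2)
river: ρ → (2,8,-5)
closes: descent 1, river 6
min |a| on river = 2

2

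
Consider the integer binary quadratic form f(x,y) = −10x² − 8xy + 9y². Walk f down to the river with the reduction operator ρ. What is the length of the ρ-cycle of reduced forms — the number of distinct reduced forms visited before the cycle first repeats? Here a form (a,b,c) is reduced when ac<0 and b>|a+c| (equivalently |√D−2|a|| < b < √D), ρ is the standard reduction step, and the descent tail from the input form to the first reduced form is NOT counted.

D = 424, ⌊√D⌋ = 20
descent: ρ → (9,8,-10)  [lands on river]
river: ρ → (-10,12,7)
river: ρ → (7,16,-6)
river: ρ → (-6,20,1)
river: ρ → (1,20,-6)
river: ρ → (-6,16,7)
river: ρ → (7,12,-10)
river: ρ → (-10,8,9)
river: ρ → (9,10,-9)
river: ρ → (-9,8,10)
river: ρ → (10,12,-7)
river: ρ → (-7,16,6)
river: ρ → (6,20,-1)
river: ρ → (-1,20,6)
river: ρ → (6,16,-7)
river: ρ → (-7,12,10)
river: ρ → (10,8,-9)
river: ρ → (-9,10,9)
ρ-cycle length = 18 (tail of 1 descent step not counted)

18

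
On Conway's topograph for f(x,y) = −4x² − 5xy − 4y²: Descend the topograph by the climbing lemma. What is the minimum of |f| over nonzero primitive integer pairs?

translate: b→-3 (≡5 mod 8), so (4,5,4)→(4,-3,3)
flip: (4,-3,3)→(3,3,4)
reduced (well bottom): (3,3,4) with a≤c, −a<b≤a
well minimum |f| = |-3| = 3 (negative-definite)

3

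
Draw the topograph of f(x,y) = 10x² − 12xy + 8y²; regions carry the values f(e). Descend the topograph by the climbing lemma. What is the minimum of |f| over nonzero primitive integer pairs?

translate: b→8 (≡-12 mod 20), so (10,-12,8)→(10,8,6)
flip: (10,8,6)→(6,-8,10)
translate: b→4 (≡-8 mod 12), so (6,-8,10)→(6,4,8)
reduced (well bottom): (6,4,8) with a≤c, −a<b≤a
well minimum = a = 6

6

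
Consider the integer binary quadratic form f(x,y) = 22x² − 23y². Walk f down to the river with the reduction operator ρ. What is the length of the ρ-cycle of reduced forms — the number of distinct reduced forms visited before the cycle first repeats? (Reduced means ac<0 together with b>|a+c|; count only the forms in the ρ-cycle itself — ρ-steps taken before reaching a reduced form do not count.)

D = 2024, ⌊√D⌋ = 44
descent: ρ → (-23,0,22)
descent: ρ → (22,44,-1)  [lands on river]
river: ρ → (-1,44,22)
ρ-cycle length = 2 (tail of 2 descent steps not counted)

2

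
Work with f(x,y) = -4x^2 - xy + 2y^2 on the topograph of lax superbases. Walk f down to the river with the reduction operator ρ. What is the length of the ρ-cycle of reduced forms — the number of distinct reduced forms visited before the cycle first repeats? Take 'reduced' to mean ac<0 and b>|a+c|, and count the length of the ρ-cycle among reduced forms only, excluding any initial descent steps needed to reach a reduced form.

D = 33, ⌊√D⌋ = 5
descent: ρ → (2,5,-1)  [lands on river]
river: ρ → (-1,5,2)
river: ρ → (2,3,-3)
river: ρ → (-3,3,2)
ρ-cycle length = 4 (tail of 1 descent step not counted)

4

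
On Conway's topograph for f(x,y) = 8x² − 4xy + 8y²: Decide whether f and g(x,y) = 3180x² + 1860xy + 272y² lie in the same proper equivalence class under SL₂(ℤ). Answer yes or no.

D₁ = -240, D₂ = -240
f: flip: (8,-4,8)→(8,4,8)
f: reduced (well bottom): (8,4,8) with a≤c, −a<b≤a
g: flip: (3180,1860,272)→(272,-1860,3180)
g: translate: b→-228 (≡-1860 mod 544), so (272,-1860,3180)→(272,-228,48)
g: flip: (272,-228,48)→(48,228,272)
g: translate: b→36 (≡228 mod 96), so (48,228,272)→(48,36,8)
g: flip: (48,36,8)→(8,-36,48)
g: translate: b→-4 (≡-36 mod 16), so (8,-36,48)→(8,-4,8)
g: flip: (8,-4,8)→(8,4,8)
g: reduced (well bottom): (8,4,8) with a≤c, −a<b≤a
reduced forms (8, 4, 8) vs (8, 4, 8) ⇒ equivalent

yes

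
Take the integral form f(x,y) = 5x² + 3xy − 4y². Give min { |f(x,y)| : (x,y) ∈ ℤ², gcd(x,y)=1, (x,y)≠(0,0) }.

river: ρ → (-4,5,4)
river: ρ → (4,3,-5)
river: ρ → (-5,7,2)
river: ρ → (2,9,-1)
river: ρ → (-1,9,2)
river: ρ → (2,7,-5)
river: ρ → (-5,3,4)
river: ρ → (4,5,-4)
river: ρ → (-4,3,5)
river: ρ → (5,7,-2)
river: ρ → (-2,9,1)
river: ρ → (1,9,-2)
river: ρ → (-2,7,5)
river: ρ → (5,3,-4)
closes: descent 0, river 14
min |a| on river = 1

1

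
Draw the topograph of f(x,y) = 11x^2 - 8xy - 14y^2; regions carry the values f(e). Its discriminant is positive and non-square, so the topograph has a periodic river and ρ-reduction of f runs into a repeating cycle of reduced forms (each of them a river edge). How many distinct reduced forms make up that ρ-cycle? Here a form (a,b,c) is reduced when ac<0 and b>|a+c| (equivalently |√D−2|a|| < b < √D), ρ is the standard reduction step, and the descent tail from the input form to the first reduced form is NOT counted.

D = 680, ⌊√D⌋ = 26
descent: ρ → (-14,8,11)  [lands on river]
river: ρ → (11,14,-11)
river: ρ → (-11,8,14)
river: ρ → (14,20,-5)
river: ρ → (-5,20,14)
river: ρ → (14,8,-11)
river: ρ → (-11,14,11)
river: ρ → (11,8,-14)
river: ρ → (-14,20,5)
river: ρ → (5,20,-14)
ρ-cycle length = 10 (tail of 1 descent step not counted)

10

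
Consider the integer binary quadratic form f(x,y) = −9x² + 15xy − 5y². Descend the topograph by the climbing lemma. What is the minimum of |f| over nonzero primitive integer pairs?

descent: ρ → (-5,5,1)  [lands on river]
river: ρ → (1,5,-5)
closes: descent 1, river 2
min |a| on river = 1

1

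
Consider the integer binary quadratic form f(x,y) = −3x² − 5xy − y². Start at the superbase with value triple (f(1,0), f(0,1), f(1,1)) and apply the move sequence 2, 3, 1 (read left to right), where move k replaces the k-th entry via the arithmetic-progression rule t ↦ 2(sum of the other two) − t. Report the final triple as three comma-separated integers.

start (-3,-1,-9) = (f(1,0),f(0,1),f(1,1))
replace slot 2: 2·((-3)+(-9)) − (-1) = -23 → (-3,-23,-9)
replace slot 3: 2·((-3)+(-23)) − (-9) = -43 → (-3,-23,-43)
replace slot 1: 2·((-23)+(-43)) − (-3) = -129 → (-129,-23,-43)

-129,-23,-43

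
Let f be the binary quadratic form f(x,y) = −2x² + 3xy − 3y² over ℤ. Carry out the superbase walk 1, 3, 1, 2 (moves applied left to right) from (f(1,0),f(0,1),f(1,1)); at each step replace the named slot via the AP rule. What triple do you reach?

start (-2,-3,-2) = (f(1,0),f(0,1),f(1,1))
replace slot 1: 2·((-3)+(-2)) − (-2) = -8 → (-8,-3,-2)
replace slot 3: 2·((-8)+(-3)) − (-2) = -20 → (-8,-3,-20)
replace slot 1: 2·((-3)+(-20)) − (-8) = -38 → (-38,-3,-20)
replace slot 2: 2·((-38)+(-20)) − (-3) = -113 → (-38,-113,-20)

-38,-113,-20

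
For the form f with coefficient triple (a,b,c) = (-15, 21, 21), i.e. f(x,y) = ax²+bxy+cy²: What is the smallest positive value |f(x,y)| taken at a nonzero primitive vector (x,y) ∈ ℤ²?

river: ρ → (21,21,-15)
river: ρ → (-15,39,3)
river: ρ → (3,39,-15)
river: ρ → (-15,21,21)
closes: descent 0, river 4
min |a| on river = 3

3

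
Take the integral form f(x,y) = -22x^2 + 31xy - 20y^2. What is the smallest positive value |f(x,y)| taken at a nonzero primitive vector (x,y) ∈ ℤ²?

translate: b→13 (≡-31 mod 44), so (22,-31,20)→(22,13,11)
flip: (22,13,11)→(11,-13,22)
translate: b→9 (≡-13 mod 22), so (11,-13,22)→(11,9,20)
reduced (well bottom): (11,9,20) with a≤c, −a<b≤a
well minimum |f| = |-11| = 11 (negative-definite)

11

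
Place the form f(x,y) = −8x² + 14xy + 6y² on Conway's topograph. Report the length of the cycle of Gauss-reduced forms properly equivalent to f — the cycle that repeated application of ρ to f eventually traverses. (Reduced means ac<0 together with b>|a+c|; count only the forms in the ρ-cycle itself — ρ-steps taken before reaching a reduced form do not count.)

D = 388, ⌊√D⌋ = 19
river: ρ → (6,10,-12)
river: ρ → (-12,14,4)
river: ρ → (4,18,-4)
river: ρ → (-4,14,12)
river: ρ → (12,10,-6)
river: ρ → (-6,14,8)
river: ρ → (8,18,-2)
river: ρ → (-2,18,8)
river: ρ → (8,14,-6)
river: ρ → (-6,10,12)
river: ρ → (12,14,-4)
river: ρ → (-4,18,4)
river: ρ → (4,14,-12)
river: ρ → (-12,10,6)
river: ρ → (6,14,-8)
river: ρ → (-8,18,2)
river: ρ → (2,18,-8)
river: ρ → (-8,14,6)
ρ-cycle length = 18 (tail of 0 descent steps not counted)

18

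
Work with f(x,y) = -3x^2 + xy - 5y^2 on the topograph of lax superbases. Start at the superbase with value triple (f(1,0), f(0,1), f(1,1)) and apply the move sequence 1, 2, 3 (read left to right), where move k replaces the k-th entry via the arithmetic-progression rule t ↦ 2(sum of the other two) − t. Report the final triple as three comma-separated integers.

start (-3,-5,-7) = (f(1,0),f(0,1),f(1,1))
replace slot 1: 2·((-5)+(-7)) − (-3) = -21 → (-21,-5,-7)
replace slot 2: 2·((-21)+(-7)) − (-5) = -51 → (-21,-51,-7)
replace slot 3: 2·((-21)+(-51)) − (-7) = -137 → (-21,-51,-137)

-21,-51,-137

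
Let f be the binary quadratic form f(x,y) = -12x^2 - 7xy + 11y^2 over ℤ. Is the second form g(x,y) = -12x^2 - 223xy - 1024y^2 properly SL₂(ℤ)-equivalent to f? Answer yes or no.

D₁ = 577, D₂ = 577
river cycle of f (length 10): (11, 7, -12), (-12, 17, 6), (6, 19, -9), (-9, 17, 8), (8, 15, -11), (-11, 7, 12), (12, 17, -6), (-6, 19, 9), (9, 17, -8), (-8, 15, 11)
river cycle of g (length 10): (-12, 17, 6), (6, 19, -9), (-9, 17, 8), (8, 15, -11), (-11, 7, 12), (12, 17, -6), (-6, 19, 9), (9, 17, -8), (-8, 15, 11), (11, 7, -12)
cycles coincide ⇒ equivalent

yes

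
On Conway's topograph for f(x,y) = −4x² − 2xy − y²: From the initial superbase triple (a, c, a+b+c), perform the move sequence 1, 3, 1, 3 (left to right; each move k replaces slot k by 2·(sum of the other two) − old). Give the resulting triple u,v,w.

start (-4,-1,-7) = (f(1,0),f(0,1),f(1,1))
replace slot 1: 2·((-1)+(-7)) − (-4) = -12 → (-12,-1,-7)
replace slot 3: 2·((-12)+(-1)) − (-7) = -19 → (-12,-1,-19)
replace slot 1: 2·((-1)+(-19)) − (-12) = -28 → (-28,-1,-19)
replace slot 3: 2·((-28)+(-1)) − (-19) = -39 → (-28,-1,-39)

-28,-1,-39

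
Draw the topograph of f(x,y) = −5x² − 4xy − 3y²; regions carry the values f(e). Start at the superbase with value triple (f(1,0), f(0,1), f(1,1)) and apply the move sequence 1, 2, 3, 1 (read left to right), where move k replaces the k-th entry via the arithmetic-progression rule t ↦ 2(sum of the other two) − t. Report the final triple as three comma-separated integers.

start (-5,-3,-12) = (f(1,0),f(0,1),f(1,1))
replace slot 1: 2·((-3)+(-12)) − (-5) = -25 → (-25,-3,-12)
replace slot 2: 2·((-25)+(-12)) − (-3) = -71 → (-25,-71,-12)
replace slot 3: 2·((-25)+(-71)) − (-12) = -180 → (-25,-71,-180)
replace slot 1: 2·((-71)+(-180)) − (-25) = -477 → (-477,-71,-180)

-477,-71,-180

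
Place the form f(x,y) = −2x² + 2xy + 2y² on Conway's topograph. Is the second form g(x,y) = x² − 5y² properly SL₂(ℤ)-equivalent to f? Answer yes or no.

D₁ = 20, D₂ = 20
river cycle of f (length 2): (2, 2, -2), (-2, 2, 2)
river cycle of g (length 2): (1, 4, -1), (-1, 4, 1)
cycles differ ⇒ inequivalent

no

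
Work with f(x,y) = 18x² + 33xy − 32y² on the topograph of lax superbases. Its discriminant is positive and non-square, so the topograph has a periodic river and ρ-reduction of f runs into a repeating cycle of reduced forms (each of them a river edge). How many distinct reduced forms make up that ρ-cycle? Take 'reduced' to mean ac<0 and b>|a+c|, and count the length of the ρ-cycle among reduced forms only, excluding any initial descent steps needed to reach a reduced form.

D = 3393, ⌊√D⌋ = 58
river: ρ → (-32,31,19)
river: ρ → (19,45,-18)
river: ρ → (-18,27,37)
river: ρ → (37,47,-8)
river: ρ → (-8,49,31)
river: ρ → (31,13,-26)
river: ρ → (-26,39,18)
river: ρ → (18,33,-32)
ρ-cycle length = 8 (tail of 0 descent steps not counted)

8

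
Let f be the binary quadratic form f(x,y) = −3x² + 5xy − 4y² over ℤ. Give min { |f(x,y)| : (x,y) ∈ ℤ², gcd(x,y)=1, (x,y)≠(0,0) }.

translate: b→1 (≡-5 mod 6), so (3,-5,4)→(3,1,2)
flip: (3,1,2)→(2,-1,3)
reduced (well bottom): (2,-1,3) with a≤c, −a<b≤a
well minimum |f| = |-2| = 2 (negative-definite)

2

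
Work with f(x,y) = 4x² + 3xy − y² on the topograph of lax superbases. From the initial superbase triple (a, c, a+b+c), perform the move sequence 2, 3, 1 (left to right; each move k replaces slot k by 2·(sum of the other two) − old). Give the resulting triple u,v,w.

start (4,-1,6) = (f(1,0),f(0,1),f(1,1))
replace slot 2: 2·(4+6) − (-1) = 21 → (4,21,6)
replace slot 3: 2·(4+21) − 6 = 44 → (4,21,44)
replace slot 1: 2·(21+44) − 4 = 126 → (126,21,44)

126,21,44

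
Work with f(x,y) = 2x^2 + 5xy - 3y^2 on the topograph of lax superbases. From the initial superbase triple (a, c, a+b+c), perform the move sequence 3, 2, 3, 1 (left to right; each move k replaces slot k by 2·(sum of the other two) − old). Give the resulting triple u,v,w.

start (2,-3,4) = (f(1,0),f(0,1),f(1,1))
replace slot 3: 2·(2+(-3)) − 4 = -6 → (2,-3,-6)
replace slot 2: 2·(2+(-6)) − (-3) = -5 → (2,-5,-6)
replace slot 3: 2·(2+(-5)) − (-6) = 0 → (2,-5,0)
replace slot 1: 2·((-5)+0) − 2 = -12 → (-12,-5,0)

-12,-5,0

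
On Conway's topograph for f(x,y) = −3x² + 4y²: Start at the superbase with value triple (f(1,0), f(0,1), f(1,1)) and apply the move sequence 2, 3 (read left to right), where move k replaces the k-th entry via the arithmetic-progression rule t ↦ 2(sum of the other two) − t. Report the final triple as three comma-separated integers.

start (-3,4,1) = (f(1,0),f(0,1),f(1,1))
replace slot 2: 2·((-3)+1) − 4 = -8 → (-3,-8,1)
replace slot 3: 2·((-3)+(-8)) − 1 = -23 → (-3,-8,-23)

-3,-8,-23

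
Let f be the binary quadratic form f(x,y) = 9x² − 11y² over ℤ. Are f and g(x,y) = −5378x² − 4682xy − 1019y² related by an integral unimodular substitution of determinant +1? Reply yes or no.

D₁ = 396, D₂ = 396
river cycle of f (length 2): (9, 18, -2), (-2, 18, 9)
river cycle of g (length 2): (9, 18, -2), (-2, 18, 9)
cycles coincide ⇒ equivalent

yes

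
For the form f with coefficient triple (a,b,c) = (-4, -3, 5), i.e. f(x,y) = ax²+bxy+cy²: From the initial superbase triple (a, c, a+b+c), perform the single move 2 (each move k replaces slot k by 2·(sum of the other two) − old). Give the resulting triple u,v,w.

start (-4,5,-2) = (f(1,0),f(0,1),f(1,1))
replace slot 2: 2·((-4)+(-2)) − 5 = -17 → (-4,-17,-2)

-4,-17,-2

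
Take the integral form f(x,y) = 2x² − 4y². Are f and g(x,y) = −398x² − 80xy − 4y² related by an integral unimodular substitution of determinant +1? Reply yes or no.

D₁ = 32, D₂ = 32
river cycle of f (length 2): (2, 4, -2), (-2, 4, 2)
river cycle of g (length 2): (2, 4, -2), (-2, 4, 2)
cycles coincide ⇒ equivalent

yes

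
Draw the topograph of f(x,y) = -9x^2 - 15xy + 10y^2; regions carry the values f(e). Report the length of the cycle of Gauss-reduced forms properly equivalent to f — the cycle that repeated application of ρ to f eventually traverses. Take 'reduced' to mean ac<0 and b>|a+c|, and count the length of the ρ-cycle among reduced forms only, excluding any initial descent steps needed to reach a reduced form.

D = 585, ⌊√D⌋ = 24
descent: ρ → (10,15,-9)  [lands on river]
river: ρ → (-9,21,4)
river: ρ → (4,19,-14)
river: ρ → (-14,9,9)
river: ρ → (9,9,-14)
river: ρ → (-14,19,4)
river: ρ → (4,21,-9)
river: ρ → (-9,15,10)
river: ρ → (10,5,-14)
river: ρ → (-14,23,1)
river: ρ → (1,23,-14)
river: ρ → (-14,5,10)
ρ-cycle length = 12 (tail of 1 descent step not counted)

12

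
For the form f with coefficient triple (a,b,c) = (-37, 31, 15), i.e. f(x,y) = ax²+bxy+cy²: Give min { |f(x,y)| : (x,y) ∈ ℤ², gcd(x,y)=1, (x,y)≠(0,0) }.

river: ρ → (15,29,-39)
river: ρ → (-39,49,5)
river: ρ → (5,51,-29)
river: ρ → (-29,7,27)
river: ρ → (27,47,-9)
river: ρ → (-9,43,37)
river: ρ → (37,31,-15)
river: ρ → (-15,29,39)
river: ρ → (39,49,-5)
river: ρ → (-5,51,29)
river: ρ → (29,7,-27)
river: ρ → (-27,47,9)
river: ρ → (9,43,-37)
river: ρ → (-37,31,15)
closes: descent 0, river 14
min |a| on river = 5

5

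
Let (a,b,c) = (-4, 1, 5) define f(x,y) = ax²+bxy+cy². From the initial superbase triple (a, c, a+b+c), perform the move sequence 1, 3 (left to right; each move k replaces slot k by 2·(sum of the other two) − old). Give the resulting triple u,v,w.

start (-4,5,2) = (f(1,0),f(0,1),f(1,1))
replace slot 1: 2·(5+2) − (-4) = 18 → (18,5,2)
replace slot 3: 2·(18+5) − 2 = 44 → (18,5,44)

18,5,44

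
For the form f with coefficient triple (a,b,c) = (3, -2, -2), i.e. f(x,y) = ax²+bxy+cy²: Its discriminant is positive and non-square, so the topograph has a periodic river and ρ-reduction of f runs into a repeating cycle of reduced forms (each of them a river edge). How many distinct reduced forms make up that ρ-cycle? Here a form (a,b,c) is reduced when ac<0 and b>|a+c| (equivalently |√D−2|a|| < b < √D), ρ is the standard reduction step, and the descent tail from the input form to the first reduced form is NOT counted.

D = 28, ⌊√D⌋ = 5
descent: ρ → (-2,2,3)  [lands on river]
river: ρ → (3,4,-1)
river: ρ → (-1,4,3)
river: ρ → (3,2,-2)
ρ-cycle length = 4 (tail of 1 descent step not counted)

4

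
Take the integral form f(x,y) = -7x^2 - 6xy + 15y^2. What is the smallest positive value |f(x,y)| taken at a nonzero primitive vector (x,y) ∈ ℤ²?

descent: ρ → (15,6,-7)
descent: ρ → (-7,8,14)  [lands on river]
river: ρ → (14,20,-1)
river: ρ → (-1,20,14)
river: ρ → (14,8,-7)
river: ρ → (-7,20,2)
river: ρ → (2,20,-7)
closes: descent 2, river 6
min |a| on river = 1

1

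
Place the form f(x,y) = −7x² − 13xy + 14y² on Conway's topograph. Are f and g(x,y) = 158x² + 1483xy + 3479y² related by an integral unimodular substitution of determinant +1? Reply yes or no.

D₁ = 561, D₂ = 561
river cycle of f (length 16): (14, 13, -7), (-7, 15, 12), (12, 9, -10), (-10, 11, 11), (11, 11, -10), (-10, 9, 12), (12, 15, -7), (-7, 13, 14), (14, 15, -6), (-6, 21, 5), … (6 more)
river cycle of g (length 16): (14, 13, -7), (-7, 15, 12), (12, 9, -10), (-10, 11, 11), (11, 11, -10), (-10, 9, 12), (12, 15, -7), (-7, 13, 14), (14, 15, -6), (-6, 21, 5), … (6 more)
cycles coincide ⇒ equivalent

yes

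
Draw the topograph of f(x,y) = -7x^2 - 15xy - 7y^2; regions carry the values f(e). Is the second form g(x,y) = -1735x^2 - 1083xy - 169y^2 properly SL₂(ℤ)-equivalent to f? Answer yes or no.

D₁ = 29, D₂ = 29
river cycle of f (length 2): (1, 5, -1), (-1, 5, 1)
river cycle of g (length 2): (1, 5, -1), (-1, 5, 1)
cycles coincide ⇒ equivalent

yes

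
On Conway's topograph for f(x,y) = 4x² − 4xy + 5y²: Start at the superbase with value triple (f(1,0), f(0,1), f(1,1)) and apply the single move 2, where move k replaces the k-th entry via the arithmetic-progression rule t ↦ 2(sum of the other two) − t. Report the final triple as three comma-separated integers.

start (4,5,5) = (f(1,0),f(0,1),f(1,1))
replace slot 2: 2·(4+5) − 5 = 13 → (4,13,5)

4,13,5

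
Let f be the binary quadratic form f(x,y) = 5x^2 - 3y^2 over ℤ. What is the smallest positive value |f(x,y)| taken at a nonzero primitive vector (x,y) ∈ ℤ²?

descent: ρ → (-3,6,2)  [lands on river]
river: ρ → (2,6,-3)
closes: descent 1, river 2
min |a| on river = 2

2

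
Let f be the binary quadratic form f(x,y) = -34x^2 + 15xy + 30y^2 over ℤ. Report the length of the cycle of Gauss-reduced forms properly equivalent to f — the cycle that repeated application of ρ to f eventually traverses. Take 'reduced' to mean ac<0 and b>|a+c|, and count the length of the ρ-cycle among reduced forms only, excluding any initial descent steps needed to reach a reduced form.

D = 4305, ⌊√D⌋ = 65
river: ρ → (30,45,-19)
river: ρ → (-19,31,44)
river: ρ → (44,57,-6)
river: ρ → (-6,63,14)
river: ρ → (14,49,-34)
river: ρ → (-34,19,29)
river: ρ → (29,39,-24)
river: ρ → (-24,57,11)
river: ρ → (11,53,-34)
river: ρ → (-34,15,30)
ρ-cycle length = 10 (tail of 0 descent steps not counted)

10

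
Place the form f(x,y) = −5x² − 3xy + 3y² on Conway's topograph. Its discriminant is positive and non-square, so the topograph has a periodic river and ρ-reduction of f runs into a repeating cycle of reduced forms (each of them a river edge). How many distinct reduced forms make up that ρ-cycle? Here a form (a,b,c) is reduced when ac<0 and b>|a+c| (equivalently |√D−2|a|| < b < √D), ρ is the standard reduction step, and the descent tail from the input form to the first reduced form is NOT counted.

D = 69, ⌊√D⌋ = 8
descent: ρ → (3,3,-5)  [lands on river]
river: ρ → (-5,7,1)
river: ρ → (1,7,-5)
river: ρ → (-5,3,3)
ρ-cycle length = 4 (tail of 1 descent step not counted)

4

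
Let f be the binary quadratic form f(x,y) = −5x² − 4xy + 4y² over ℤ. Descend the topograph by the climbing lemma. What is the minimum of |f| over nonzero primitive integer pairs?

descent: ρ → (4,4,-5)  [lands on river]
river: ρ → (-5,6,3)
river: ρ → (3,6,-5)
river: ρ → (-5,4,4)
closes: descent 1, river 4
min |a| on river = 3

3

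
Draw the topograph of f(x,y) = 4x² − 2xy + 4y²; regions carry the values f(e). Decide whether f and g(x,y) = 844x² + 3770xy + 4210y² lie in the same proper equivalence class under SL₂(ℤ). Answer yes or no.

D₁ = -60, D₂ = -60
f: flip: (4,-2,4)→(4,2,4)
f: reduced (well bottom): (4,2,4) with a≤c, −a<b≤a
g: translate: b→394 (≡3770 mod 1688), so (844,3770,4210)→(844,394,46)
g: flip: (844,394,46)→(46,-394,844)
g: translate: b→-26 (≡-394 mod 92), so (46,-394,844)→(46,-26,4)
g: flip: (46,-26,4)→(4,26,46)
g: translate: b→2 (≡26 mod 8), so (4,26,46)→(4,2,4)
g: reduced (well bottom): (4,2,4) with a≤c, −a<b≤a
reduced forms (4, 2, 4) vs (4, 2, 4) ⇒ equivalent

yes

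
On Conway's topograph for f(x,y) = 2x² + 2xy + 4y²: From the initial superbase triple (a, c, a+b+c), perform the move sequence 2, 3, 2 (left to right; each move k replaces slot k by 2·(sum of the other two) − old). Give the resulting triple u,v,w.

start (2,4,8) = (f(1,0),f(0,1),f(1,1))
replace slot 2: 2·(2+8) − 4 = 16 → (2,16,8)
replace slot 3: 2·(2+16) − 8 = 28 → (2,16,28)
replace slot 2: 2·(2+28) − 16 = 44 → (2,44,28)

2,44,28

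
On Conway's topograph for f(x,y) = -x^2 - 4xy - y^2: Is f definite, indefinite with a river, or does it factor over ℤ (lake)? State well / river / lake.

D = b²−4ac = (-4)² − 4·(-1)·(-1) = 12
D > 0 non-square ⇒ indefinite ⇒ periodic river

river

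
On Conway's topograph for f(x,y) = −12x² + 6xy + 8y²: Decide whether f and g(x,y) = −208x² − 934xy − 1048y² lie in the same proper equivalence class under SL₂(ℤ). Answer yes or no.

D₁ = 420, D₂ = 420
river cycle of f (length 6): (8, 10, -10), (-10, 10, 8), (8, 6, -12), (-12, 18, 2), (2, 18, -12), (-12, 6, 8)
river cycle of g (length 6): (-12, 6, 8), (8, 10, -10), (-10, 10, 8), (8, 6, -12), (-12, 18, 2), (2, 18, -12)
cycles coincide ⇒ equivalent

yes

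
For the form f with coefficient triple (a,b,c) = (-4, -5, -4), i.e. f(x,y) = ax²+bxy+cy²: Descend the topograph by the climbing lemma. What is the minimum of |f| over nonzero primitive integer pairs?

translate: b→-3 (≡5 mod 8), so (4,5,4)→(4,-3,3)
flip: (4,-3,3)→(3,3,4)
reduced (well bottom): (3,3,4) with a≤c, −a<b≤a
well minimum |f| = |-3| = 3 (negative-definite)

3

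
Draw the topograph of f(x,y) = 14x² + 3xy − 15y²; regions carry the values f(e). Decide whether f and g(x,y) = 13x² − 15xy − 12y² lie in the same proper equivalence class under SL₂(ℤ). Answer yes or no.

D₁ = 849, D₂ = 849
river cycle of f (length 34): (-15, 27, 2), (2, 29, -1), (-1, 29, 2), (2, 27, -15), (-15, 3, 14), (14, 25, -4), (-4, 23, 20), (20, 17, -7), (-7, 25, 8), (8, 23, -10), … (24 more)
river cycle of g (length 34): (-12, 15, 13), (13, 11, -14), (-14, 17, 10), (10, 23, -8), (-8, 25, 7), (7, 17, -20), (-20, 23, 4), (4, 25, -14), (-14, 3, 15), (15, 27, -2), … (24 more)
cycles differ ⇒ inequivalent

no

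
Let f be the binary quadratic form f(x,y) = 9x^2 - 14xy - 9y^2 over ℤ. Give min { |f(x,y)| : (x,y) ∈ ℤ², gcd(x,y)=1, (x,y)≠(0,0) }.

descent: ρ → (-9,14,9)  [lands on river]
river: ρ → (9,22,-1)
river: ρ → (-1,22,9)
river: ρ → (9,14,-9)
river: ρ → (-9,22,1)
river: ρ → (1,22,-9)
closes: descent 1, river 6
min |a| on river = 1

1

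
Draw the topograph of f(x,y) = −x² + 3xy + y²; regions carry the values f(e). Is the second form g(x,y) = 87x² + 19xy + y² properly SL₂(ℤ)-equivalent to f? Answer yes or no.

D₁ = 13, D₂ = 13
river cycle of f (length 2): (1, 3, -1), (-1, 3, 1)
river cycle of g (length 2): (1, 3, -1), (-1, 3, 1)
cycles coincide ⇒ equivalent

yes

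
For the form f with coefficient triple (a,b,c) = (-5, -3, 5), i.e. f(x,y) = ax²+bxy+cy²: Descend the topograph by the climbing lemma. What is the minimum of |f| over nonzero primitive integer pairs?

descent: ρ → (5,3,-5)  [lands on river]
river: ρ → (-5,7,3)
river: ρ → (3,5,-7)
river: ρ → (-7,9,1)
river: ρ → (1,9,-7)
river: ρ → (-7,5,3)
river: ρ → (3,7,-5)
river: ρ → (-5,3,5)
river: ρ → (5,7,-3)
river: ρ → (-3,5,7)
river: ρ → (7,9,-1)
river: ρ → (-1,9,7)
river: ρ → (7,5,-3)
river: ρ → (-3,7,5)
closes: descent 1, river 14
min |a| on river = 1

1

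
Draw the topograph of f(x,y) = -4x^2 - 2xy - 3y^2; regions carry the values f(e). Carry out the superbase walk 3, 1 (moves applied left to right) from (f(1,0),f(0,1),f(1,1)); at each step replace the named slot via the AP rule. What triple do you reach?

start (-4,-3,-9) = (f(1,0),f(0,1),f(1,1))
replace slot 3: 2·((-4)+(-3)) − (-9) = -5 → (-4,-3,-5)
replace slot 1: 2·((-3)+(-5)) − (-4) = -12 → (-12,-3,-5)

-12,-3,-5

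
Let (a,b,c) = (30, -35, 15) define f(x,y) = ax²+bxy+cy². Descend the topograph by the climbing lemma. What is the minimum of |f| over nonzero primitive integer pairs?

translate: b→25 (≡-35 mod 60), so (30,-35,15)→(30,25,10)
flip: (30,25,10)→(10,-25,30)
translate: b→-5 (≡-25 mod 20), so (10,-25,30)→(10,-5,15)
reduced (well bottom): (10,-5,15) with a≤c, −a<b≤a
well minimum = a = 10

10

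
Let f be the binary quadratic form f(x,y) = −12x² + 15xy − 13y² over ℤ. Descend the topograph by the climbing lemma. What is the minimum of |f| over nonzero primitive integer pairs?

translate: b→9 (≡-15 mod 24), so (12,-15,13)→(12,9,10)
flip: (12,9,10)→(10,-9,12)
reduced (well bottom): (10,-9,12) with a≤c, −a<b≤a
well minimum |f| = |-10| = 10 (negative-definite)

10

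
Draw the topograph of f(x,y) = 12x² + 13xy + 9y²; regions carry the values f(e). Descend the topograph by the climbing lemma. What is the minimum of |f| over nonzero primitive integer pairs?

translate: b→-11 (≡13 mod 24), so (12,13,9)→(12,-11,8)
flip: (12,-11,8)→(8,11,12)
translate: b→-5 (≡11 mod 16), so (8,11,12)→(8,-5,9)
reduced (well bottom): (8,-5,9) with a≤c, −a<b≤a
well minimum = a = 8

8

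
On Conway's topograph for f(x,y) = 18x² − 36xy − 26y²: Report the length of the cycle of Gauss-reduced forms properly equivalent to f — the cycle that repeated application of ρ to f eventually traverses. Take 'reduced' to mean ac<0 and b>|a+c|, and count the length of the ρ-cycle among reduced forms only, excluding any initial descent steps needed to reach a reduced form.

D = 3168, ⌊√D⌋ = 56
descent: ρ → (-26,36,18)  [lands on river]
river: ρ → (18,36,-26)
river: ρ → (-26,16,28)
river: ρ → (28,40,-14)
river: ρ → (-14,44,22)
river: ρ → (22,44,-14)
river: ρ → (-14,40,28)
river: ρ → (28,16,-26)
ρ-cycle length = 8 (tail of 1 descent step not counted)

8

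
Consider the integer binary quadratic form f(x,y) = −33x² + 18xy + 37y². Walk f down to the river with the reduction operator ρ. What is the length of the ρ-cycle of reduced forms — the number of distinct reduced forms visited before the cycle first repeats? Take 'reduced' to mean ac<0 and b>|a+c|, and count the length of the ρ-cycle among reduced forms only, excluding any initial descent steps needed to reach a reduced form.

D = 5208, ⌊√D⌋ = 72
river: ρ → (37,56,-14)
river: ρ → (-14,56,37)
river: ρ → (37,18,-33)
river: ρ → (-33,48,22)
river: ρ → (22,40,-41)
river: ρ → (-41,42,21)
river: ρ → (21,42,-41)
river: ρ → (-41,40,22)
river: ρ → (22,48,-33)
river: ρ → (-33,18,37)
ρ-cycle length = 10 (tail of 0 descent steps not counted)

10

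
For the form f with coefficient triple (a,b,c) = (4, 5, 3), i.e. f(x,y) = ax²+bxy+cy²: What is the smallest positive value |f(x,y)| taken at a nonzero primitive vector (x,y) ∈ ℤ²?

translate: b→-3 (≡5 mod 8), so (4,5,3)→(4,-3,2)
flip: (4,-3,2)→(2,3,4)
translate: b→-1 (≡3 mod 4), so (2,3,4)→(2,-1,3)
reduced (well bottom): (2,-1,3) with a≤c, −a<b≤a
well minimum = a = 2

2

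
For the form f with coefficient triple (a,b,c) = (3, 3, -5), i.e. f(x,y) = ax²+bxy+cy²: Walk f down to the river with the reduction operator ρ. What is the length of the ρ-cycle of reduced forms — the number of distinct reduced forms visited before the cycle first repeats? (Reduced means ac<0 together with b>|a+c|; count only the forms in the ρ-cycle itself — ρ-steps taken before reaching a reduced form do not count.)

D = 69, ⌊√D⌋ = 8
river: ρ → (-5,7,1)
river: ρ → (1,7,-5)
river: ρ → (-5,3,3)
river: ρ → (3,3,-5)
ρ-cycle length = 4 (tail of 0 descent steps not counted)

4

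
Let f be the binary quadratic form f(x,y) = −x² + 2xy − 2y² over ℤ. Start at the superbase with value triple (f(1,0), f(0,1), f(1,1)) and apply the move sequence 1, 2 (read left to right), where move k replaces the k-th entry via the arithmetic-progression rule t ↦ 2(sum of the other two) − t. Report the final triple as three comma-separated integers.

start (-1,-2,-1) = (f(1,0),f(0,1),f(1,1))
replace slot 1: 2·((-2)+(-1)) − (-1) = -5 → (-5,-2,-1)
replace slot 2: 2·((-5)+(-1)) − (-2) = -10 → (-5,-10,-1)

-5,-10,-1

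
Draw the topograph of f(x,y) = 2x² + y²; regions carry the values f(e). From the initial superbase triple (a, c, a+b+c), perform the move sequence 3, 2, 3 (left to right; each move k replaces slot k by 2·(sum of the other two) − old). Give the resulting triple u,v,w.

start (2,1,3) = (f(1,0),f(0,1),f(1,1))
replace slot 3: 2·(2+1) − 3 = 3 → (2,1,3)
replace slot 2: 2·(2+3) − 1 = 9 → (2,9,3)
replace slot 3: 2·(2+9) − 3 = 19 → (2,9,19)

2,9,19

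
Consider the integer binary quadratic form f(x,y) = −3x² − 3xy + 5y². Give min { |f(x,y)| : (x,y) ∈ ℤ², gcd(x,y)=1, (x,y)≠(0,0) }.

descent: ρ → (5,3,-3)  [lands on river]
river: ρ → (-3,3,5)
river: ρ → (5,7,-1)
river: ρ → (-1,7,5)
closes: descent 1, river 4
min |a| on river = 1

1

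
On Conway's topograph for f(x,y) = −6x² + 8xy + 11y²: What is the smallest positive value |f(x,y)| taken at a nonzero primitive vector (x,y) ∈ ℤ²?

river: ρ → (11,14,-3)
river: ρ → (-3,16,6)
river: ρ → (6,8,-11)
river: ρ → (-11,14,3)
river: ρ → (3,16,-6)
river: ρ → (-6,8,11)
closes: descent 0, river 6
min |a| on river = 3

3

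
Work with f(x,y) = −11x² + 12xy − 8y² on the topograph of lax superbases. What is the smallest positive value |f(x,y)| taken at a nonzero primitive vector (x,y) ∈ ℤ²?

translate: b→10 (≡-12 mod 22), so (11,-12,8)→(11,10,7)
flip: (11,10,7)→(7,-10,11)
translate: b→4 (≡-10 mod 14), so (7,-10,11)→(7,4,8)
reduced (well bottom): (7,4,8) with a≤c, −a<b≤a
well minimum |f| = |-7| = 7 (negative-definite)

7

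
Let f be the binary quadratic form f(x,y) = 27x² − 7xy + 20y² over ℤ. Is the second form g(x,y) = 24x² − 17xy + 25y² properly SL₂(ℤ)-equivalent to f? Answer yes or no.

D₁ = -2111, D₂ = -2111
f: flip: (27,-7,20)→(20,7,27)
f: reduced (well bottom): (20,7,27) with a≤c, −a<b≤a
g: reduced (well bottom): (24,-17,25) with a≤c, −a<b≤a
reduced forms (20, 7, 27) vs (24, -17, 25) ⇒ inequivalent

no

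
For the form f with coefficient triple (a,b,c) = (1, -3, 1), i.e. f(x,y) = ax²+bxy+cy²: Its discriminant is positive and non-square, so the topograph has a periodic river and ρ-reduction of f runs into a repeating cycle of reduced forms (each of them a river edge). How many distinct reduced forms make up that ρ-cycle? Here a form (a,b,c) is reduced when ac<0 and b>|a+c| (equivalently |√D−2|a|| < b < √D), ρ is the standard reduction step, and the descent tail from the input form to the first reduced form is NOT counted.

D = 5, ⌊√D⌋ = 2
descent: ρ → (1,1,-1)  [lands on river]
river: ρ → (-1,1,1)
ρ-cycle length = 2 (tail of 1 descent step not counted)

2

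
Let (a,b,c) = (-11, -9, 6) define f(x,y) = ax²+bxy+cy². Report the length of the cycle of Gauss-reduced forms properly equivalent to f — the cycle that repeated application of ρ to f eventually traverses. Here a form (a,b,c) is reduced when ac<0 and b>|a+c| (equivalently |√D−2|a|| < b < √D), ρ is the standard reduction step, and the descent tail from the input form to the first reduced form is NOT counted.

D = 345, ⌊√D⌋ = 18
descent: ρ → (6,9,-11)  [lands on river]
river: ρ → (-11,13,4)
river: ρ → (4,11,-14)
river: ρ → (-14,17,1)
river: ρ → (1,17,-14)
river: ρ → (-14,11,4)
river: ρ → (4,13,-11)
river: ρ → (-11,9,6)
river: ρ → (6,15,-5)
river: ρ → (-5,15,6)
ρ-cycle length = 10 (tail of 1 descent step not counted)

10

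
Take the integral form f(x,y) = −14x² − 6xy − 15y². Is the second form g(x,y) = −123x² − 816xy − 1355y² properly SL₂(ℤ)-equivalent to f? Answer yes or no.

D₁ = -804, D₂ = -804
f is negative-definite; reduce −f:
−f: reduced (well bottom): (14,6,15) with a≤c, −a<b≤a
flip sign back: reduced form of f is (-14,-6,-15)
g is negative-definite; reduce −g:
−g: translate: b→78 (≡816 mod 246), so (123,816,1355)→(123,78,14)
−g: flip: (123,78,14)→(14,-78,123)
−g: translate: b→6 (≡-78 mod 28), so (14,-78,123)→(14,6,15)
−g: reduced (well bottom): (14,6,15) with a≤c, −a<b≤a
flip sign back: reduced form of g is (-14,-6,-15)
reduced forms (-14, -6, -15) vs (-14, -6, -15) ⇒ equivalent

yes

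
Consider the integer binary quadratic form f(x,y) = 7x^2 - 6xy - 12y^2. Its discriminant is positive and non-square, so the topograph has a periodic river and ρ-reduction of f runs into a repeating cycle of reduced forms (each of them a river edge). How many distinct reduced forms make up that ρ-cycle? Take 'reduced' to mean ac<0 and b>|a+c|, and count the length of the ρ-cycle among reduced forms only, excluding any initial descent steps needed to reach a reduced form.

D = 372, ⌊√D⌋ = 19
descent: ρ → (-12,6,7)  [lands on river]
river: ρ → (7,8,-11)
river: ρ → (-11,14,4)
river: ρ → (4,18,-3)
river: ρ → (-3,18,4)
river: ρ → (4,14,-11)
river: ρ → (-11,8,7)
river: ρ → (7,6,-12)
river: ρ → (-12,18,1)
river: ρ → (1,18,-12)
ρ-cycle length = 10 (tail of 1 descent step not counted)

10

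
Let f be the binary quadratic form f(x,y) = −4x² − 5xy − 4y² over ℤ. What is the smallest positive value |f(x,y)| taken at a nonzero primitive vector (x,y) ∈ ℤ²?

translate: b→-3 (≡5 mod 8), so (4,5,4)→(4,-3,3)
flip: (4,-3,3)→(3,3,4)
reduced (well bottom): (3,3,4) with a≤c, −a<b≤a
well minimum |f| = |-3| = 3 (negative-definite)

3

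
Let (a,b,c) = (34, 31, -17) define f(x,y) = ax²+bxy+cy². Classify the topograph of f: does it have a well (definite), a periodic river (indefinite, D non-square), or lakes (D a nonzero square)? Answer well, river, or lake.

D = b²−4ac = 31² − 4·34·(-17) = 3273
D > 0 non-square ⇒ indefinite ⇒ periodic river

river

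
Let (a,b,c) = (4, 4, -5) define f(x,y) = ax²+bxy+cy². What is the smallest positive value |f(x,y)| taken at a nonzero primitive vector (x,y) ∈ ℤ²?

river: ρ → (-5,6,3)
river: ρ → (3,6,-5)
river: ρ → (-5,4,4)
river: ρ → (4,4,-5)
closes: descent 0, river 4
min |a| on river = 3

3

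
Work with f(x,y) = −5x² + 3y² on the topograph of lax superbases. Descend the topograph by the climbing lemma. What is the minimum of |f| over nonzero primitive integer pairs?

descent: ρ → (3,6,-2)  [lands on river]
river: ρ → (-2,6,3)
closes: descent 1, river 2
min |a| on river = 2

2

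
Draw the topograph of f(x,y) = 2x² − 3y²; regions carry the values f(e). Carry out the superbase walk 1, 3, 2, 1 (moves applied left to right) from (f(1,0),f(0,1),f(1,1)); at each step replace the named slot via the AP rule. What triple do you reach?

start (2,-3,-1) = (f(1,0),f(0,1),f(1,1))
replace slot 1: 2·((-3)+(-1)) − 2 = -10 → (-10,-3,-1)
replace slot 3: 2·((-10)+(-3)) − (-1) = -25 → (-10,-3,-25)
replace slot 2: 2·((-10)+(-25)) − (-3) = -67 → (-10,-67,-25)
replace slot 1: 2·((-67)+(-25)) − (-10) = -174 → (-174,-67,-25)

-174,-67,-25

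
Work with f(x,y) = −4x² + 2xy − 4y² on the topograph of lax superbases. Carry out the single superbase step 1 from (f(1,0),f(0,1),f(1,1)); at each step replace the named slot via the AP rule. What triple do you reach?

start (-4,-4,-6) = (f(1,0),f(0,1),f(1,1))
replace slot 1: 2·((-4)+(-6)) − (-4) = -16 → (-16,-4,-6)

-16,-4,-6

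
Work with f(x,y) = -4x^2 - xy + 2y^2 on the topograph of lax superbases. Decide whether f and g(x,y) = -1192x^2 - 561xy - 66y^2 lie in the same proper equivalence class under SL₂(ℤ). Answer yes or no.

D₁ = 33, D₂ = 33
river cycle of f (length 4): (2, 5, -1), (-1, 5, 2), (2, 3, -3), (-3, 3, 2)
river cycle of g (length 4): (2, 5, -1), (-1, 5, 2), (2, 3, -3), (-3, 3, 2)
cycles coincide ⇒ equivalent

yes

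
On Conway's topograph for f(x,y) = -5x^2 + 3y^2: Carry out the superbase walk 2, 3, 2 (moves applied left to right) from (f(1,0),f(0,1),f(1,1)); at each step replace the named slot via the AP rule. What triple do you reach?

start (-5,3,-2) = (f(1,0),f(0,1),f(1,1))
replace slot 2: 2·((-5)+(-2)) − 3 = -17 → (-5,-17,-2)
replace slot 3: 2·((-5)+(-17)) − (-2) = -42 → (-5,-17,-42)
replace slot 2: 2·((-5)+(-42)) − (-17) = -77 → (-5,-77,-42)

-5,-77,-42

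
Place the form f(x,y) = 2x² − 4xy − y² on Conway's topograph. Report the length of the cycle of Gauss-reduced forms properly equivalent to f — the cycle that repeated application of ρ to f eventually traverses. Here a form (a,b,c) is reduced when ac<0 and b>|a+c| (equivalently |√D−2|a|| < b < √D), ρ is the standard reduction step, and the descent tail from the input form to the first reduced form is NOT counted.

D = 24, ⌊√D⌋ = 4
descent: ρ → (-1,4,2)  [lands on river]
river: ρ → (2,4,-1)
ρ-cycle length = 2 (tail of 1 descent step not counted)

2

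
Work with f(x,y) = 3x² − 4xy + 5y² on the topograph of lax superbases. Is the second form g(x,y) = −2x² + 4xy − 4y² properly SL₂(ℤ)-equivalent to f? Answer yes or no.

D₁ = -44, D₂ = -16
discriminants differ ⇒ not SL₂(ℤ)-equivalent

no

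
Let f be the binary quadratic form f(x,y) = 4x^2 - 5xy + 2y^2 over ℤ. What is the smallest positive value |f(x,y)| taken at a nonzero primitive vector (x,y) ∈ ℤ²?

translate: b→3 (≡-5 mod 8), so (4,-5,2)→(4,3,1)
flip: (4,3,1)→(1,-3,4)
translate: b→1 (≡-3 mod 2), so (1,-3,4)→(1,1,2)
reduced (well bottom): (1,1,2) with a≤c, −a<b≤a
well minimum = a = 1

1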